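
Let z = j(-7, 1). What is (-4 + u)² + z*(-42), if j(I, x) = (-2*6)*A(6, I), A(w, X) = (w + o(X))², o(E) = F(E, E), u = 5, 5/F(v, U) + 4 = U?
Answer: 1875505/121 ≈ 15500.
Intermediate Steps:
F(v, U) = 5/(-4 + U)
o(E) = 5/(-4 + E)
A(w, X) = (w + 5/(-4 + X))²
j(I, x) = -12*(6 + 5/(-4 + I))² (j(I, x) = (-2*6)*(6 + 5/(-4 + I))² = -12*(6 + 5/(-4 + I))²)
z = -44652/121 (z = -12*(-19 + 6*(-7))²/(-4 - 7)² = -12*(-19 - 42)²/(-11)² = -12*(-61)²*1/121 = -12*3721*1/121 = -44652/121 ≈ -369.02)
(-4 + u)² + z*(-42) = (-4 + 5)² - 44652/121*(-42) = 1² + 1875384/121 = 1 + 1875384/121 = 1875505/121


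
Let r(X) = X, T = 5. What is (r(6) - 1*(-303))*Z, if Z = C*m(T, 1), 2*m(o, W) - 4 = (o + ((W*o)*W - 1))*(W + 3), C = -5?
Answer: -30900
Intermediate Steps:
m(o, W) = 2 + (3 + W)*(-1 + o + o*W²)/2 (m(o, W) = 2 + ((o + ((W*o)*W - 1))*(W + 3))/2 = 2 + ((o + (o*W² - 1))*(3 + W))/2 = 2 + ((o + (-1 + o*W²))*(3 + W))/2 = 2 + ((-1 + o + o*W²)*(3 + W))/2 = 2 + ((3 + W)*(-1 + o + o*W²))/2 = 2 + (3 + W)*(-1 + o + o*W²)/2)
Z = -100 (Z = -5*(½ - ½*1 + (3/2)*5 + (½)*1*5 + (½)*5*1³ + (3/2)*5*1²) = -5*(½ - ½ + 15/2 + 5/2 + (½)*5*1 + (3/2)*5*1) = -5*(½ - ½ + 15/2 + 5/2 + 5/2 + 15/2) = -5*20 = -100)
(r(6) - 1*(-303))*Z = (6 - 1*(-303))*(-100) = (6 + 303)*(-100) = 309*(-100) = -30900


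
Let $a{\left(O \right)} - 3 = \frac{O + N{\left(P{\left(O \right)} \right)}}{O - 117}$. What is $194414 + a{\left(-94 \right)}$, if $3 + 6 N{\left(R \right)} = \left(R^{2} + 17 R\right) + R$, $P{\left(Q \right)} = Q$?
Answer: $\frac{246125345}{1266} \approx 1.9441 \cdot 10^{5}$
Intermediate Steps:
$N{\left(R \right)} = - \frac{1}{2} + 3 R + \frac{R^{2}}{6}$ ($N{\left(R \right)} = - \frac{1}{2} + \frac{\left(R^{2} + 17 R\right) + R}{6} = - \frac{1}{2} + \frac{R^{2} + 18 R}{6} = - \frac{1}{2} + \left(3 R + \frac{R^{2}}{6}\right) = - \frac{1}{2} + 3 R + \frac{R^{2}}{6}$)
$a{\left(O \right)} = 3 + \frac{- \frac{1}{2} + 4 O + \frac{O^{2}}{6}}{-117 + O}$ ($a{\left(O \right)} = 3 + \frac{O + \left(- \frac{1}{2} + 3 O + \frac{O^{2}}{6}\right)}{O - 117} = 3 + \frac{- \frac{1}{2} + 4 O + \frac{O^{2}}{6}}{-117 + O}$)
$194414 + a{\left(-94 \right)} = 194414 + \frac{-2109 + \left(-94\right)^{2} + 42 \left(-94\right)}{6 \left(-117 - 94\right)} = 194414 + \frac{-2109 + 8836 - 3948}{6 \left(-211\right)} = 194414 + \frac{1}{6} \left(- \frac{1}{211}\right) 2779 = 194414 - \frac{2779}{1266} = \frac{246125345}{1266}$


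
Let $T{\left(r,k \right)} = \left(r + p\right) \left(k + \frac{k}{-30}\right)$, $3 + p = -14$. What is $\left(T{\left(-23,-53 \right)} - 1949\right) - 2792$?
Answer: $- \frac{8075}{3} \approx -2691.7$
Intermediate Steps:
$p = -17$ ($p = -3 - 14 = -17$)
$T{\left(r,k \right)} = \frac{29 k \left(-17 + r\right)}{30}$ ($T{\left(r,k \right)} = \left(r - 17\right) \left(k + \frac{k}{-30}\right) = \left(-17 + r\right) \left(k + k \left(- \frac{1}{30}\right)\right) = \left(-17 + r\right) \left(k - \frac{k}{30}\right) = \left(-17 + r\right) \frac{29 k}{30} = \frac{29 k \left(-17 + r\right)}{30}$)
$\left(T{\left(-23,-53 \right)} - 1949\right) - 2792 = \left(\frac{29}{30} \left(-53\right) \left(-17 - 23\right) - 1949\right) - 2792 = \left(\frac{29}{30} \left(-53\right) \left(-40\right) - 1949\right) - 2792 = \left(\frac{6148}{3} - 1949\right) - 2792 = \frac{301}{3} - 2792 = - \frac{8075}{3}$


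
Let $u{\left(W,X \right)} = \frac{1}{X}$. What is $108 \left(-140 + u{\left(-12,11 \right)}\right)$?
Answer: $- \frac{166212}{11} \approx -15110.0$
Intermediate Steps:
$108 \left(-140 + u{\left(-12,11 \right)}\right) = 108 \left(-140 + \frac{1}{11}\right) = 108 \left(- \frac{1539}{11}\right) = - \frac{166212}{11}$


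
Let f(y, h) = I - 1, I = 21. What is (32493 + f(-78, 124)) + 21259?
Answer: 53772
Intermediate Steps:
f(y, h) = 20 (f(y, h) = 21 - 1 = 20)
(32493 + f(-78, 124)) + 21259 = (32493 + 20) + 21259 = 32513 + 21259 = 53772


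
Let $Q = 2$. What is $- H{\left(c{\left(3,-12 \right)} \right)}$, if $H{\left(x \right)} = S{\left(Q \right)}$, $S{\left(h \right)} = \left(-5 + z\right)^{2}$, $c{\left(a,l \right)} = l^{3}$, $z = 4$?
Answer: $-1$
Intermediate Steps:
$S{\left(h \right)} = 1$ ($S{\left(h \right)} = \left(-5 + 4\right)^{2} = \left(-1\right)^{2} = 1$)
$H{\left(x \right)} = 1$
$- H{\left(c{\left(3,-12 \right)} \right)} = \left(-1\right) 1 = -1$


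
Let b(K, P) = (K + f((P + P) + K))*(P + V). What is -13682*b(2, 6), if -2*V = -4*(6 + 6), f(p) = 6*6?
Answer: -15597480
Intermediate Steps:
f(p) = 36
V = 24 (V = -(-2)*(6 + 6) = -(-2)*12 = -1/2*(-48) = 24)
b(K, P) = (24 + P)*(36 + K) (b(K, P) = (K + 36)*(P + 24) = (36 + K)*(24 + P) = (24 + P)*(36 + K))
-13682*b(2, 6) = -13682*(864 + 24*2 + 36*6 + 2*6) = -13682*(864 + 48 + 216 + 12) = -13682*1140 = -15597480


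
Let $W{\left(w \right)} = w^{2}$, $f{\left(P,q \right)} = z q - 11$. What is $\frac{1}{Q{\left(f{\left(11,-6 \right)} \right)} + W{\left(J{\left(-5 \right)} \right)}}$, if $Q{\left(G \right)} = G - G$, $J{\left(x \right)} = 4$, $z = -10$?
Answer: $\frac{1}{16} \approx 0.0625$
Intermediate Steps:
$f{\left(P,q \right)} = -11 - 10 q$ ($f{\left(P,q \right)} = - 10 q - 11 = -11 - 10 q$)
$Q{\left(G \right)} = 0$
$\frac{1}{Q{\left(f{\left(11,-6 \right)} \right)} + W{\left(J{\left(-5 \right)} \right)}} = \frac{1}{0 + 4^{2}} = \frac{1}{0 + 16} = \frac{1}{16}$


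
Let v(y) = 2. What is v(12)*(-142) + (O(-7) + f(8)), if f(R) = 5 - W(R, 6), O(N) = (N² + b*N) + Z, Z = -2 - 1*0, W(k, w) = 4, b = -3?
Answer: -215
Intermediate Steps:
Z = -2 (Z = -2 + 0 = -2)
O(N) = -2 + N² - 3*N (O(N) = (N² - 3*N) - 2 = -2 + N² - 3*N)
f(R) = 1 (f(R) = 5 - 1*4 = 5 - 4 = 1)
v(12)*(-142) + (O(-7) + f(8)) = 2*(-142) + ((-2 + (-7)² - 3*(-7)) + 1) = -284 + ((-2 + 49 + 21) + 1) = -284 + (68 + 1) = -284 + 69 = -215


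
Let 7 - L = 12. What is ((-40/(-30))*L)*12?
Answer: -80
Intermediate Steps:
L = -5 (L = 7 - 1*12 = 7 - 12 = -5)
((-40/(-30))*L)*12 = (-40/(-30)*(-5))*12 = (-40*(-1/30)*(-5))*12 = ((4/3)*(-5))*12 = -20/3*12 = -80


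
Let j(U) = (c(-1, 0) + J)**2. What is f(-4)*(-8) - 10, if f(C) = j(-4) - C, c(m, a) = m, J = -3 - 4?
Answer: -554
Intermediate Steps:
J = -7
j(U) = 64 (j(U) = (-1 - 7)**2 = (-8)**2 = 64)
f(C) = 64 - C
f(-4)*(-8) - 10 = (64 - 1*(-4))*(-8) - 10 = (64 + 4)*(-8) - 10 = 68*(-8) - 10 = -544 - 10 = -554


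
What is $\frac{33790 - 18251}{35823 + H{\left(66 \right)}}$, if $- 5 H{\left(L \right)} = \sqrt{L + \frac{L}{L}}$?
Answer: $\frac{13916339925}{32082183158} + \frac{77695 \sqrt{67}}{32082183158} \approx 0.43379$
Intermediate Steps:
$H{\left(L \right)} = - \frac{\sqrt{1 + L}}{5}$ ($H{\left(L \right)} = - \frac{\sqrt{L + \frac{L}{L}}}{5} = - \frac{\sqrt{L + 1}}{5} = - \frac{\sqrt{1 + L}}{5}$)
$\frac{33790 - 18251}{35823 + H{\left(66 \right)}} = \frac{33790 - 18251}{35823 - \frac{\sqrt{1 + 66}}{5}} = \frac{15539}{35823 - \frac{\sqrt{67}}{5}}$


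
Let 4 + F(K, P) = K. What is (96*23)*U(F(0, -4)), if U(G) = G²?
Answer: 35328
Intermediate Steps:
F(K, P) = -4 + K
(96*23)*U(F(0, -4)) = (96*23)*(-4 + 0)² = 2208*(-4)² = 2208*16 = 35328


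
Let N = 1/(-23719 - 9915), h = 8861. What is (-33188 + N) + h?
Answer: -818214319/33634 ≈ -24327.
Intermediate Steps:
N = -1/33634 (N = 1/(-33634) = -1/33634 ≈ -2.9732e-5)
(-33188 + N) + h = (-33188 - 1/33634) + 8861 = -1116245193/33634 + 8861 = -818214319/33634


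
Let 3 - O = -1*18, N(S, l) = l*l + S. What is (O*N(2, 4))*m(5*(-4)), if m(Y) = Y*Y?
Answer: 151200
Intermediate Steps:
N(S, l) = S + l**2 (N(S, l) = l**2 + S = S + l**2)
O = 21 (O = 3 - (-1)*18 = 3 - 1*(-18) = 3 + 18 = 21)
m(Y) = Y**2
(O*N(2, 4))*m(5*(-4)) = (21*(2 + 4**2))*(5*(-4))**2 = (21*(2 + 16))*(-20)**2 = (21*18)*400 = 378*400 = 151200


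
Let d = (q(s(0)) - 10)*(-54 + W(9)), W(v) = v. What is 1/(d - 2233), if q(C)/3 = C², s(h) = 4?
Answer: -1/3943 ≈ -0.00025361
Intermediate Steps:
q(C) = 3*C²
d = -1710 (d = (3*4² - 10)*(-54 + 9) = (3*16 - 10)*(-45) = (48 - 10)*(-45) = 38*(-45) = -1710)
1/(d - 2233) = 1/(-1710 - 2233) = 1/(-3943) = -1/3943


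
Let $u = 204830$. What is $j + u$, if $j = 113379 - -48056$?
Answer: $366265$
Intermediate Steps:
$j = 161435$ ($j = 113379 + 48056 = 161435$)
$j + u = 161435 + 204830 = 366265$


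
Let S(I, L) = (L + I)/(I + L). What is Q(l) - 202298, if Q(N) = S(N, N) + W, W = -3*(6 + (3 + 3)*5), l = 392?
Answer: -202405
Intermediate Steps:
S(I, L) = 1 (S(I, L) = (I + L)/(I + L) = 1)
W = -108 (W = -3*(6 + 6*5) = -3*(6 + 30) = -3*36 = -108)
Q(N) = -107 (Q(N) = 1 - 108 = -107)
Q(l) - 202298 = -107 - 202298 = -202405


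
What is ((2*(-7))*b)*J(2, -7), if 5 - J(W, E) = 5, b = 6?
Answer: 0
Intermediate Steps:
J(W, E) = 0 (J(W, E) = 5 - 1*5 = 5 - 5 = 0)
((2*(-7))*b)*J(2, -7) = ((2*(-7))*6)*0 = -14*6*0 = -84*0 = 0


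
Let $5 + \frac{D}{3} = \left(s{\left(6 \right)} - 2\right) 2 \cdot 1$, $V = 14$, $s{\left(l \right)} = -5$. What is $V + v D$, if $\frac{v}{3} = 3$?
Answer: $-499$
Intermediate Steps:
$D = -57$ ($D = -15 + 3 \left(-5 - 2\right) 2 \cdot 1 = -15 + 3 \left(\left(-7\right) 2\right) = -15 + 3 \left(-14\right) = -15 - 42 = -57$)
$v = 9$ ($v = 3 \cdot 3 = 9$)
$V + v D = 14 + 9 \left(-57\right) = 14 - 513 = -499$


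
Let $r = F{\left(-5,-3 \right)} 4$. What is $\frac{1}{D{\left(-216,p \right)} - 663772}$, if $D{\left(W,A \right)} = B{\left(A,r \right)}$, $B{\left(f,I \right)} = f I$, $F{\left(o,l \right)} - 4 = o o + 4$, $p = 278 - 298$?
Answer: $- \frac{1}{666412} \approx -1.5006 \cdot 10^{-6}$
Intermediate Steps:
$p = -20$
$F{\left(o,l \right)} = 8 + o^{2}$ ($F{\left(o,l \right)} = 4 + \left(o o + 4\right) = 4 + \left(o^{2} + 4\right) = 4 + \left(4 + o^{2}\right) = 8 + o^{2}$)
$r = 132$ ($r = \left(8 + \left(-5\right)^{2}\right) 4 = \left(8 + 25\right) 4 = 33 \cdot 4 = 132$)
$B{\left(f,I \right)} = I f$
$D{\left(W,A \right)} = 132 A$
$\frac{1}{D{\left(-216,p \right)} - 663772} = \frac{1}{132 \left(-20\right) - 663772} = \frac{1}{-2640 - 663772} = \frac{1}{-666412} = - \frac{1}{666412}$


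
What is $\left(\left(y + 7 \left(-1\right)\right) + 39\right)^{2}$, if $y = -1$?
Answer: $961$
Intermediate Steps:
$\left(\left(y + 7 \left(-1\right)\right) + 39\right)^{2} = \left(\left(-1 + 7 \left(-1\right)\right) + 39\right)^{2} = \left(\left(-1 - 7\right) + 39\right)^{2} = \left(-8 + 39\right)^{2} = 31^{2} = 961$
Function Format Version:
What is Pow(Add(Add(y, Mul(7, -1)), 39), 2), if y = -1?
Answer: 961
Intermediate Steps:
Pow(Add(Add(y, Mul(7, -1)), 39), 2) = Pow(Add(Add(-1, Mul(7, -1)), 39), 2) = Pow(Add(Add(-1, -7), 39), 2) = Pow(Add(-8, 39), 2) = Pow(31, 2) = 961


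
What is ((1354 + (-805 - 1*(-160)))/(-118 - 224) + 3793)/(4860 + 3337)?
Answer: 1296497/2803374 ≈ 0.46248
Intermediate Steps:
((1354 + (-805 - 1*(-160)))/(-118 - 224) + 3793)/(4860 + 3337) = ((1354 + (-805 + 160))/(-342) + 3793)/8197 = ((1354 - 645)*(-1/342) + 3793)*(1/8197) = (709*(-1/342) + 3793)*(1/8197) = (-709/342 + 3793)*(1/8197) = (1296497/342)*(1/8197) = 1296497/2803374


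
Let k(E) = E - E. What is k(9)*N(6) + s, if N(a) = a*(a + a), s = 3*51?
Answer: 153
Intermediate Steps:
s = 153
k(E) = 0
N(a) = 2*a² (N(a) = a*(2*a) = 2*a²)
k(9)*N(6) + s = 0*(2*6²) + 153 = 0*(2*36) + 153 = 0*72 + 153 = 0 + 153 = 153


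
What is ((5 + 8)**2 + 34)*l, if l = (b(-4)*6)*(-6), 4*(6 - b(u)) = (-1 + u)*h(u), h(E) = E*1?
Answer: -7308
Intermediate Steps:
h(E) = E
b(u) = 6 - u*(-1 + u)/4 (b(u) = 6 - (-1 + u)*u/4 = 6 - u*(-1 + u)/4)
l = -36 (l = ((6 - 1/4*(-4)**2 + (1/4)*(-4))*6)*(-6) = ((6 - 1/4*16 - 1)*6)*(-6) = ((6 - 4 - 1)*6)*(-6) = (1*6)*(-6) = 6*(-6) = -36)
((5 + 8)**2 + 34)*l = ((5 + 8)**2 + 34)*(-36) = (13**2 + 34)*(-36) = (169 + 34)*(-36) = 203*(-36) = -7308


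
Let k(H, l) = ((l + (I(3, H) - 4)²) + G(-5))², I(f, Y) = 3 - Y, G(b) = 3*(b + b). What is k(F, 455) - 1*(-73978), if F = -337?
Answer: 12841723019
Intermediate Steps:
G(b) = 6*b (G(b) = 3*(2*b) = 6*b)
k(H, l) = (-30 + l + (-1 - H)²)² (k(H, l) = ((l + ((3 - H) - 4)²) + 6*(-5))² = ((l + (-1 - H)²) - 30)² = (-30 + l + (-1 - H)²)²)
k(F, 455) - 1*(-73978) = (-30 + 455 + (1 - 337)²)² - 1*(-73978) = (-30 + 455 + (-336)²)² + 73978 = (-30 + 455 + 112896)² + 73978 = 113321² + 73978 = 12841649041 + 73978 = 12841723019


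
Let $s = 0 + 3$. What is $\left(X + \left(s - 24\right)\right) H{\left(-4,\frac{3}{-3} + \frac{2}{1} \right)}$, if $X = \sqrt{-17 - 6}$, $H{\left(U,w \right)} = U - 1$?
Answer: $105 - 5 i \sqrt{23} \approx 105.0 - 23.979 i$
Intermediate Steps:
$H{\left(U,w \right)} = -1 + U$ ($H{\left(U,w \right)} = U - 1 = -1 + U$)
$X = i \sqrt{23}$ ($X = \sqrt{-23} = i \sqrt{23} \approx 4.7958 i$)
$s = 3$
$\left(X + \left(s - 24\right)\right) H{\left(-4,\frac{3}{-3} + \frac{2}{1} \right)} = \left(i \sqrt{23} + \left(3 - 24\right)\right) \left(-1 - 4\right) = \left(i \sqrt{23} - 21\right) \left(-5\right) = \left(-21 + i \sqrt{23}\right) \left(-5\right) = 105 - 5 i \sqrt{23}$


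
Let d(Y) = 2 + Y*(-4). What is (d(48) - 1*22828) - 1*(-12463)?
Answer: -10555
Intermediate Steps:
d(Y) = 2 - 4*Y
(d(48) - 1*22828) - 1*(-12463) = ((2 - 4*48) - 1*22828) - 1*(-12463) = ((2 - 192) - 22828) + 12463 = (-190 - 22828) + 12463 = -23018 + 12463 = -10555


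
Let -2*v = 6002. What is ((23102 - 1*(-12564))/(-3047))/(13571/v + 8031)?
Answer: -53516833/36697245310 ≈ -0.0014583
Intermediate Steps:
v = -3001 (v = -½*6002 = -3001)
((23102 - 1*(-12564))/(-3047))/(13571/v + 8031) = ((23102 - 1*(-12564))/(-3047))/(13571/(-3001) + 8031) = ((23102 + 12564)*(-1/3047))/(13571*(-1/3001) + 8031) = (35666*(-1/3047))/(-13571/3001 + 8031) = -35666/(3047*24087460/3001) = -35666/3047*3001/24087460 = -53516833/36697245310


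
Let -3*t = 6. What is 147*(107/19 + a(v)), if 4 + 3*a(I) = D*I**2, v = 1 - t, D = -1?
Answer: 3626/19 ≈ 190.84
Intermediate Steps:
t = -2 (t = -1/3*6 = -2)
v = 3 (v = 1 - 1*(-2) = 1 + 2 = 3)
a(I) = -4/3 - I**2/3 (a(I) = -4/3 + (-I**2)/3 = -4/3 - I**2/3)
147*(107/19 + a(v)) = 147*(107/19 + (-4/3 - 1/3*3**2)) = 147*(107*(1/19) + (-4/3 - 1/3*9)) = 147*(107/19 + (-4/3 - 3)) = 147*(107/19 - 13/3) = 147*(74/57) = 3626/19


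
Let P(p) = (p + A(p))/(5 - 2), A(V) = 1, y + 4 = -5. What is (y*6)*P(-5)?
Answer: 72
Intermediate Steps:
y = -9 (y = -4 - 5 = -9)
P(p) = ⅓ + p/3 (P(p) = (p + 1)/(5 - 2) = (1 + p)/3 = (1 + p)*(⅓) = ⅓ + p/3)
(y*6)*P(-5) = (-9*6)*(⅓ + (⅓)*(-5)) = -54*(⅓ - 5/3) = -54*(-4/3) = 72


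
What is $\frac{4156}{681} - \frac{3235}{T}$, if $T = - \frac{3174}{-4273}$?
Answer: $- \frac{1044486379}{240166} \approx -4349.0$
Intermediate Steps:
$T = \frac{3174}{4273}$ ($T = \left(-3174\right) \left(- \frac{1}{4273}\right) = \frac{3174}{4273} \approx 0.7428$)
$\frac{4156}{681} - \frac{3235}{T} = \frac{4156}{681} - \frac{3235}{\frac{3174}{4273}} = 4156 \cdot \frac{1}{681} - \frac{13823155}{3174} = \frac{4156}{681} - \frac{13823155}{3174} = - \frac{1044486379}{240166}$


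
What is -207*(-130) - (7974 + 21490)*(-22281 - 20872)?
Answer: 1271486902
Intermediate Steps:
-207*(-130) - (7974 + 21490)*(-22281 - 20872) = 26910 - 29464*(-43153) = 26910 - 1*(-1271459992) = 26910 + 1271459992 = 1271486902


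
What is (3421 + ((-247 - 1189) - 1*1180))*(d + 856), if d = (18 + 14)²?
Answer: 1513400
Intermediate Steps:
d = 1024 (d = 32² = 1024)
(3421 + ((-247 - 1189) - 1*1180))*(d + 856) = (3421 + ((-247 - 1189) - 1*1180))*(1024 + 856) = (3421 + (-1436 - 1180))*1880 = (3421 - 2616)*1880 = 805*1880 = 1513400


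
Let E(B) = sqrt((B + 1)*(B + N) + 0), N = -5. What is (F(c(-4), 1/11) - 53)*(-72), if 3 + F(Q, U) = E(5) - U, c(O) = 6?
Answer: 44424/11 ≈ 4038.5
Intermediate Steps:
E(B) = sqrt((1 + B)*(-5 + B)) (E(B) = sqrt((B + 1)*(B - 5) + 0) = sqrt((1 + B)*(-5 + B) + 0) = sqrt((1 + B)*(-5 + B)))
F(Q, U) = -3 - U (F(Q, U) = -3 + (sqrt(-5 + 5**2 - 4*5) - U) = -3 + (sqrt(-5 + 25 - 20) - U) = -3 + (sqrt(0) - U) = -3 + (0 - U) = -3 - U)
(F(c(-4), 1/11) - 53)*(-72) = ((-3 - 1/11) - 53)*(-72) = (-34/11 - 53)*(-72) = -617/11*(-72) = 44424/11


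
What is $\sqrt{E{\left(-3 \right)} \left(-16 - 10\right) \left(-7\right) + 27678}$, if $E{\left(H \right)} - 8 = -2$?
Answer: $\sqrt{28770} \approx 169.62$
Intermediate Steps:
$E{\left(H \right)} = 6$ ($E{\left(H \right)} = 8 - 2 = 6$)
$\sqrt{E{\left(-3 \right)} \left(-16 - 10\right) \left(-7\right) + 27678} = \sqrt{6 \left(-16 - 10\right) \left(-7\right) + 27678} = \sqrt{6 \left(-26\right) \left(-7\right) + 27678} = \sqrt{\left(-156\right) \left(-7\right) + 27678} = \sqrt{1092 + 27678} = \sqrt{28770}$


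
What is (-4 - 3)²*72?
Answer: 3528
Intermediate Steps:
(-4 - 3)²*72 = (-7)²*72 = 49*72 = 3528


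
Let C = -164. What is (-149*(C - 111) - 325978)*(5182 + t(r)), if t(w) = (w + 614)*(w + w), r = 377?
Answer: -214435117188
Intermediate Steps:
t(w) = 2*w*(614 + w) (t(w) = (614 + w)*(2*w) = 2*w*(614 + w))
(-149*(C - 111) - 325978)*(5182 + t(r)) = (-149*(-164 - 111) - 325978)*(5182 + 2*377*(614 + 377)) = (-149*(-275) - 325978)*(5182 + 2*377*991) = (40975 - 325978)*(5182 + 747214) = -285003*752396 = -214435117188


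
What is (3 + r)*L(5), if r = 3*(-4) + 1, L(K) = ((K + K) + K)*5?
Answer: -600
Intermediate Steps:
L(K) = 15*K (L(K) = (2*K + K)*5 = (3*K)*5 = 15*K)
r = -11 (r = -12 + 1 = -11)
(3 + r)*L(5) = (3 - 11)*(15*5) = -8*75 = -600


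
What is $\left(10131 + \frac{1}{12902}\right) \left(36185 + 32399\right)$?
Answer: $\frac{4482312909596}{6451} \approx 6.9482 \cdot 10^{8}$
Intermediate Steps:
$\left(10131 + \frac{1}{12902}\right) \left(36185 + 32399\right) = \left(10131 + \frac{1}{12902}\right) 68584 = \frac{130710163}{12902} \cdot 68584 = \frac{4482312909596}{6451}$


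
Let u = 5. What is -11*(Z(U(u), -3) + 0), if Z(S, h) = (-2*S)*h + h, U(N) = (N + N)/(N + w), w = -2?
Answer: -187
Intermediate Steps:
U(N) = 2*N/(-2 + N) (U(N) = (N + N)/(N - 2) = (2*N)/(-2 + N) = 2*N/(-2 + N))
Z(S, h) = h - 2*S*h (Z(S, h) = -2*S*h + h = h - 2*S*h)
-11*(Z(U(u), -3) + 0) = -11*(-3*(1 - 4*5/(-2 + 5)) + 0) = -11*(-3*(1 - 4*5/3) + 0) = -11*(-3*(1 - 2*10/3) + 0) = -11*(-3*(1 - 20/3) + 0) = -11*(-3*(-17/3) + 0) = -11*(17 + 0) = -11*17 = -187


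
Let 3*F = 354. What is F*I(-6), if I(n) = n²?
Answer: 4248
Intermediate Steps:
F = 118 (F = (⅓)*354 = 118)
F*I(-6) = 118*(-6)² = 118*36 = 4248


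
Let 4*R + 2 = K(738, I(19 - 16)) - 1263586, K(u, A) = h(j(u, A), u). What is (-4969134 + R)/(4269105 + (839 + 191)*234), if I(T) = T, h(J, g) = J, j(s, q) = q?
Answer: -7046707/6013500 ≈ -1.1718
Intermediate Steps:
K(u, A) = A
R = -1263585/4 (R = -½ + ((19 - 16) - 1263586)/4 = -½ + (3 - 1263586)/4 = -½ + (¼)*(-1263583) = -½ - 1263583/4 = -1263585/4 ≈ -3.1590e+5)
(-4969134 + R)/(4269105 + (839 + 191)*234) = (-4969134 - 1263585/4)/(4269105 + (839 + 191)*234) = -21140121/(4*(4269105 + 1030*234)) = -21140121/(4*(4269105 + 241020)) = -21140121/4/4510125 = -21140121/4*1/4510125 = -7046707/6013500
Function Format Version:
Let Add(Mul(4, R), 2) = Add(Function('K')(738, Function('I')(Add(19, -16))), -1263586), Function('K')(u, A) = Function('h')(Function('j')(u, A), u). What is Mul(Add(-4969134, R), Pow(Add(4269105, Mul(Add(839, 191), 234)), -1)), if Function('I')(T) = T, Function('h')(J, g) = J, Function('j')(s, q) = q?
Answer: Rational(-7046707, 6013500) ≈ -1.1718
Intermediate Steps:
Function('K')(u, A) = A
R = Rational(-1263585, 4) (R = Add(Rational(-1, 2), Mul(Rational(1, 4), Add(Add(19, -16), -1263586))) = Add(Rational(-1, 2), Mul(Rational(1, 4), Add(3, -1263586))) = Add(Rational(-1, 2), Mul(Rational(1, 4), -1263583)) = Add(Rational(-1, 2), Rational(-1263583, 4)) = Rational(-1263585, 4) ≈ -3.1590e+5)
Mul(Add(-4969134, R), Pow(Add(4269105, Mul(Add(839, 191), 234)), -1)) = Mul(Add(-4969134, Rational(-1263585, 4)), Pow(Add(4269105, Mul(Add(839, 191), 234)), -1)) = Mul(Rational(-21140121, 4), Pow(Add(4269105, Mul(1030, 234)), -1)) = Mul(Rational(-21140121, 4), Pow(Add(4269105, 241020), -1)) = Mul(Rational(-21140121, 4), Pow(4510125, -1)) = Mul(Rational(-21140121, 4), Rational(1, 4510125)) = Rational(-7046707, 6013500)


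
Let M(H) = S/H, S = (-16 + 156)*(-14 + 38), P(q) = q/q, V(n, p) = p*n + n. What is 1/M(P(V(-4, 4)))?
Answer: 1/3360 ≈ 0.00029762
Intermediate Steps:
V(n, p) = n + n*p (V(n, p) = n*p + n = n + n*p)
P(q) = 1
S = 3360 (S = 140*24 = 3360)
M(H) = 3360/H
1/M(P(V(-4, 4))) = 1/(3360/1) = 1/(3360*1) = 1/3360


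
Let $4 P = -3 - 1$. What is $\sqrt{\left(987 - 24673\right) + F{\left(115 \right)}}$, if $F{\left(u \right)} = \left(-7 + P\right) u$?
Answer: $3 i \sqrt{2734} \approx 156.86 i$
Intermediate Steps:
$P = -1$ ($P = \frac{-3 - 1}{4} = \frac{1}{4} \left(-4\right) = -1$)
$F{\left(u \right)} = - 8 u$ ($F{\left(u \right)} = \left(-7 - 1\right) u = - 8 u$)
$\sqrt{\left(987 - 24673\right) + F{\left(115 \right)}} = \sqrt{\left(987 - 24673\right) - 920} = \sqrt{-23686 - 920} = \sqrt{-24606} = 3 i \sqrt{2734}$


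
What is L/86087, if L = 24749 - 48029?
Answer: -23280/86087 ≈ -0.27042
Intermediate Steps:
L = -23280
L/86087 = -23280/86087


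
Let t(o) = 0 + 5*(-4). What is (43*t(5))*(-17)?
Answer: 14620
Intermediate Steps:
t(o) = -20 (t(o) = 0 - 20 = -20)
(43*t(5))*(-17) = (43*(-20))*(-17) = -860*(-17) = 14620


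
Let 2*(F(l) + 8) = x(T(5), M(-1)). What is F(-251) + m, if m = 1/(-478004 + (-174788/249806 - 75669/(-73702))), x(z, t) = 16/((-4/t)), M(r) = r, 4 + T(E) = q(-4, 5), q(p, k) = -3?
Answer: -26401875477395536/4400311045299105 ≈ -6.0000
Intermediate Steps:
T(E) = -7 (T(E) = -4 - 3 = -7)
x(z, t) = -4*t (x(z, t) = 16*(-t/4) = -4*t)
F(l) = -6 (F(l) = -8 + (-4*(-1))/2 = -8 + (½)*4 = -8 + 2 = -6)
m = -9205600906/4400311045299105 (m = 1/(-478004 + (-174788*1/249806 - 75669*(-1/73702))) = 1/(-478004 + (-87394/124903 + 75669/73702)) = 1/(-478004 + 3010172519/9205600906) = 1/(-4400311045299105/9205600906) = -9205600906/4400311045299105 ≈ -2.0920e-6)
F(-251) + m = -6 - 9205600906/4400311045299105 = -26401875477395536/4400311045299105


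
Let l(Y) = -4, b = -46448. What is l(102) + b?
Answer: -46452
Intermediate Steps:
l(102) + b = -4 - 46448 = -46452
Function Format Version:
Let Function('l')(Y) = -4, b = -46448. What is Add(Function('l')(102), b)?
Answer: -46452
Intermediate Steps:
Add(Function('l')(102), b) = Add(-4, -46448) = -46452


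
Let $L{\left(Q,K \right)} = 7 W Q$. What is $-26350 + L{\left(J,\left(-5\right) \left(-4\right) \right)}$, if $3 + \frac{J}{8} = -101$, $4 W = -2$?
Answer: $-23438$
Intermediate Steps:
$W = - \frac{1}{2}$ ($W = \frac{1}{4} \left(-2\right) = - \frac{1}{2} \approx -0.5$)
$J = -832$ ($J = -24 + 8 \left(-101\right) = -24 - 808 = -832$)
$L{\left(Q,K \right)} = - \frac{7 Q}{2}$ ($L{\left(Q,K \right)} = 7 \left(- \frac{1}{2}\right) Q = - \frac{7 Q}{2}$)
$-26350 + L{\left(J,\left(-5\right) \left(-4\right) \right)} = -26350 - -2912 = -26350 + 2912 = -23438$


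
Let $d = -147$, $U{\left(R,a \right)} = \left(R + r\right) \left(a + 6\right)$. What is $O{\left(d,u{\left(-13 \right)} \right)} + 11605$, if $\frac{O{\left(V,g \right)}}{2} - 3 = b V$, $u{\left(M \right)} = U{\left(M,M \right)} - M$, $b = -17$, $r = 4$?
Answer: $16609$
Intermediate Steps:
$U{\left(R,a \right)} = \left(4 + R\right) \left(6 + a\right)$ ($U{\left(R,a \right)} = \left(R + 4\right) \left(a + 6\right) = \left(4 + R\right) \left(6 + a\right)$)
$u{\left(M \right)} = 24 + M^{2} + 9 M$ ($u{\left(M \right)} = \left(24 + 4 M + 6 M + M M\right) - M = \left(24 + 4 M + 6 M + M^{2}\right) - M = \left(24 + M^{2} + 10 M\right) - M = 24 + M^{2} + 9 M$)
$O{\left(V,g \right)} = 6 - 34 V$ ($O{\left(V,g \right)} = 6 + 2 \left(- 17 V\right) = 6 - 34 V$)
$O{\left(d,u{\left(-13 \right)} \right)} + 11605 = \left(6 - -4998\right) + 11605 = \left(6 + 4998\right) + 11605 = 5004 + 11605 = 16609$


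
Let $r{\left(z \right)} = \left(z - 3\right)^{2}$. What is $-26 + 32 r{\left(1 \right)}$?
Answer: $102$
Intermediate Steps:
$r{\left(z \right)} = \left(-3 + z\right)^{2}$
$-26 + 32 r{\left(1 \right)} = -26 + 32 \left(-3 + 1\right)^{2} = -26 + 32 \left(-2\right)^{2} = -26 + 32 \cdot 4 = -26 + 128 = 102$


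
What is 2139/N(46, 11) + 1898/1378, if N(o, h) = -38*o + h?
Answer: 4478/30687 ≈ 0.14593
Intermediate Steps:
N(o, h) = h - 38*o
2139/N(46, 11) + 1898/1378 = 2139/(11 - 38*46) + 1898/1378 = 2139/(11 - 1748) + 1898*(1/1378) = 2139/(-1737) + 73/53 = 2139*(-1/1737) + 73/53 = -713/579 + 73/53 = 4478/30687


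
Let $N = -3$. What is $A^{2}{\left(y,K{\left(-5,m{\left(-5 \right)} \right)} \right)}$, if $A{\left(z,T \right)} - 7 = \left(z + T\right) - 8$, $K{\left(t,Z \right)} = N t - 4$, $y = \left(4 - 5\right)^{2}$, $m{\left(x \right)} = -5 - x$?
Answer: $121$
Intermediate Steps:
$y = 1$ ($y = \left(-1\right)^{2} = 1$)
$K{\left(t,Z \right)} = -4 - 3 t$ ($K{\left(t,Z \right)} = - 3 t - 4 = -4 - 3 t$)
$A{\left(z,T \right)} = -1 + T + z$ ($A{\left(z,T \right)} = 7 - \left(8 - T - z\right) = 7 + \left(-8 + T + z\right) = -1 + T + z$)
$A^{2}{\left(y,K{\left(-5,m{\left(-5 \right)} \right)} \right)} = \left(-1 - -11 + 1\right)^{2} = \left(-1 + \left(-4 + 15\right) + 1\right)^{2} = \left(-1 + 11 + 1\right)^{2} = 11^{2} = 121$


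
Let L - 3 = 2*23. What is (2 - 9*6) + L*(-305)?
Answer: -14997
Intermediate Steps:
L = 49 (L = 3 + 2*23 = 3 + 46 = 49)
(2 - 9*6) + L*(-305) = (2 - 9*6) + 49*(-305) = (2 - 54) - 14945 = -52 - 14945 = -14997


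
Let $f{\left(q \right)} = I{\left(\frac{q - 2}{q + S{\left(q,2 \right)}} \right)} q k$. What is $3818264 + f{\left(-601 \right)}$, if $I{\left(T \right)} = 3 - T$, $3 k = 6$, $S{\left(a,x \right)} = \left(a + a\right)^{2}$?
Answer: $\frac{1018513552}{267} \approx 3.8147 \cdot 10^{6}$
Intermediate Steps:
$S{\left(a,x \right)} = 4 a^{2}$ ($S{\left(a,x \right)} = \left(2 a\right)^{2} = 4 a^{2}$)
$k = 2$ ($k = \frac{1}{3} \cdot 6 = 2$)
$f{\left(q \right)} = 2 q \left(3 - \frac{-2 + q}{q + 4 q^{2}}\right)$ ($f{\left(q \right)} = \left(3 - \frac{q - 2}{q + 4 q^{2}}\right) q 2 = \left(3 - \frac{-2 + q}{q + 4 q^{2}}\right) q 2 = q \left(3 - \frac{-2 + q}{q + 4 q^{2}}\right) 2 = 2 q \left(3 - \frac{-2 + q}{q + 4 q^{2}}\right)$)
$3818264 + f{\left(-601 \right)} = 3818264 + \frac{4 \left(1 - 601 + 6 \left(-601\right)^{2}\right)}{1 + 4 \left(-601\right)} = 3818264 + \frac{4 \left(1 - 601 + 6 \cdot 361201\right)}{1 - 2404} = 3818264 + \frac{4 \left(1 - 601 + 2167206\right)}{-2403} = 3818264 + 4 \left(- \frac{1}{2403}\right) 2166606 = 3818264 - \frac{962936}{267} = \frac{1018513552}{267}$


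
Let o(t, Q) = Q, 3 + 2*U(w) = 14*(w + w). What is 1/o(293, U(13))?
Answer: 2/361 ≈ 0.0055402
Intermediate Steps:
U(w) = -3/2 + 14*w (U(w) = -3/2 + (14*(w + w))/2 = -3/2 + (14*(2*w))/2 = -3/2 + (28*w)/2 = -3/2 + 14*w)
1/o(293, U(13)) = 1/(-3/2 + 14*13) = 1/(-3/2 + 182) = 1/(361/2) = 2/361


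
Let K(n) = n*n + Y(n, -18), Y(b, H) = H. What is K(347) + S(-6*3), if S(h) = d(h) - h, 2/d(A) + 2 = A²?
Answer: 19385850/161 ≈ 1.2041e+5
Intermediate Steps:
d(A) = 2/(-2 + A²)
K(n) = -18 + n² (K(n) = n*n - 18 = n² - 18 = -18 + n²)
S(h) = -h + 2/(-2 + h²) (S(h) = 2/(-2 + h²) - h = -h + 2/(-2 + h²))
K(347) + S(-6*3) = (-18 + 347²) + (-(-6)*3 + 2/(-2 + (-6*3)²)) = (-18 + 120409) + (-1*(-18) + 2/(-2 + (-18)²)) = 120391 + (18 + 2/(-2 + 324)) = 120391 + (18 + 2/322) = 120391 + (18 + 2*(1/322)) = 120391 + (18 + 1/161) = 120391 + 2899/161 = 19385850/161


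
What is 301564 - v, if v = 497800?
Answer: -196236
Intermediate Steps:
301564 - v = 301564 - 1*497800 = 301564 - 497800 = -196236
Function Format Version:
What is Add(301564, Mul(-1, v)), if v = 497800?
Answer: -196236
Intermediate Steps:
Add(301564, Mul(-1, v)) = Add(301564, Mul(-1, 497800)) = Add(301564, -497800) = -196236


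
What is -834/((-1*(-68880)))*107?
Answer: -14873/11480 ≈ -1.2956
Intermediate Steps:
-834/((-1*(-68880)))*107 = -834/68880*107 = -834*1/68880*107 = -139/11480*107 = -14873/11480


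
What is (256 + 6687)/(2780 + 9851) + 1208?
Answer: 15265191/12631 ≈ 1208.5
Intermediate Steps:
(256 + 6687)/(2780 + 9851) + 1208 = 6943/12631 + 1208 = 15265191/12631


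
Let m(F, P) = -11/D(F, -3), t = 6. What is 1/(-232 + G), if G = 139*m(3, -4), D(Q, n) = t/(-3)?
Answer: 2/1065 ≈ 0.0018779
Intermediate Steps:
D(Q, n) = -2 (D(Q, n) = 6/(-3) = 6*(-⅓) = -2)
m(F, P) = 11/2 (m(F, P) = -11/(-2) = -11*(-½) = 11/2)
G = 1529/2 (G = 139*(11/2) = 1529/2 ≈ 764.50)
1/(-232 + G) = 1/(-232 + 1529/2) = 1/(1065/2) = 2/1065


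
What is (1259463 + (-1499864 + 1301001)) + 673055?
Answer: 1733655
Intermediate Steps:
(1259463 + (-1499864 + 1301001)) + 673055 = (1259463 - 198863) + 673055 = 1060600 + 673055 = 1733655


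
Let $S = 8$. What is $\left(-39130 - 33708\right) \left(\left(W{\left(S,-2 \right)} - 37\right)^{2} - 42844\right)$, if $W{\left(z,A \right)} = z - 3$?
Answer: $3046085160$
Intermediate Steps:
$W{\left(z,A \right)} = -3 + z$ ($W{\left(z,A \right)} = z - 3 = -3 + z$)
$\left(-39130 - 33708\right) \left(\left(W{\left(S,-2 \right)} - 37\right)^{2} - 42844\right) = \left(-39130 - 33708\right) \left(\left(\left(-3 + 8\right) - 37\right)^{2} - 42844\right) = - 72838 \left(\left(5 - 37\right)^{2} - 42844\right) = - 72838 \left(\left(-32\right)^{2} - 42844\right) = - 72838 \left(1024 - 42844\right) = \left(-72838\right) \left(-41820\right) = 3046085160$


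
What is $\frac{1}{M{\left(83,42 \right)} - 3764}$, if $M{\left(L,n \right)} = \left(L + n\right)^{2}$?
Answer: $\frac{1}{11861} \approx 8.431 \cdot 10^{-5}$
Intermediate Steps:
$\frac{1}{M{\left(83,42 \right)} - 3764} = \frac{1}{\left(83 + 42\right)^{2} - 3764} = \frac{1}{125^{2} - 3764} = \frac{1}{15625 - 3764} = \frac{1}{11861}$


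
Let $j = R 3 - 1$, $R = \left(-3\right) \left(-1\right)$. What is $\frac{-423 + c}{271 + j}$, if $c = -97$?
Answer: $- \frac{520}{279} \approx -1.8638$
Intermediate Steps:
$R = 3$
$j = 8$ ($j = 3 \cdot 3 - 1 = 9 - 1 = 8$)
$\frac{-423 + c}{271 + j} = \frac{-423 - 97}{271 + 8} = - \frac{520}{279}$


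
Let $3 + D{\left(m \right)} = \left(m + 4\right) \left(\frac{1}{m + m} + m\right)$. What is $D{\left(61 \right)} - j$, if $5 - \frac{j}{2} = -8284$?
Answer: $- \frac{1539087}{122} \approx -12615.0$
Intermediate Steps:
$j = 16578$ ($j = 10 - -16568 = 10 + 16568 = 16578$)
$D{\left(m \right)} = -3 + \left(4 + m\right) \left(m + \frac{1}{2 m}\right)$ ($D{\left(m \right)} = -3 + \left(m + 4\right) \left(\frac{1}{m + m} + m\right) = -3 + \left(4 + m\right) \left(\frac{1}{2 m} + m\right) = -3 + \left(4 + m\right) \left(m + \frac{1}{2 m}\right)$)
$D{\left(61 \right)} - j = \left(- \frac{5}{2} + 61^{2} + \frac{2}{61} + 4 \cdot 61\right) - 16578 = \left(- \frac{5}{2} + 3721 + 2 \cdot \frac{1}{61} + 244\right) - 16578 = \left(- \frac{5}{2} + 3721 + \frac{2}{61} + 244\right) - 16578 = \frac{483429}{122} - 16578 = - \frac{1539087}{122}$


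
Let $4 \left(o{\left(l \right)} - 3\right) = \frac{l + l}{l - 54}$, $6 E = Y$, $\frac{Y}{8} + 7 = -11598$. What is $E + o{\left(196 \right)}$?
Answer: $- \frac{3295034}{213} \approx -15470.0$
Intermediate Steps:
$Y = -92840$ ($Y = -56 + 8 \left(-11598\right) = -56 - 92784 = -92840$)
$E = - \frac{46420}{3}$ ($E = \frac{1}{6} \left(-92840\right) = - \frac{46420}{3} \approx -15473.0$)
$o{\left(l \right)} = 3 + \frac{l}{2 \left(-54 + l\right)}$ ($o{\left(l \right)} = 3 + \frac{\left(l + l\right) \frac{1}{l - 54}}{4} = 3 + \frac{2 l \frac{1}{-54 + l}}{4} = 3 + \frac{l}{2 \left(-54 + l\right)}$)
$E + o{\left(196 \right)} = - \frac{46420}{3} + \frac{-324 + 7 \cdot 196}{2 \left(-54 + 196\right)} = - \frac{46420}{3} + \frac{-324 + 1372}{2 \cdot 142} = - \frac{46420}{3} + \frac{1}{2} \cdot \frac{1}{142} \cdot 1048 = - \frac{46420}{3} + \frac{262}{71} = - \frac{3295034}{213}$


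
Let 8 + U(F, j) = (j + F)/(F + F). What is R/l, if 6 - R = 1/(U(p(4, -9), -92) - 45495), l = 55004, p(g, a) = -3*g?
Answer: 818979/7507825984 ≈ 0.00010908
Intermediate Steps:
U(F, j) = -8 + (F + j)/(2*F) (U(F, j) = -8 + (j + F)/(F + F) = -8 + (F + j)/((2*F)) = -8 + (F + j)*(1/(2*F)) = -8 + (F + j)/(2*F))
R = 818979/136496 (R = 6 - 1/((-92 - (-45)*4)/(2*((-3*4))) - 45495) = 6 - 1/((½)*(-92 - 15*(-12))/(-12) - 45495) = 6 - 1/((½)*(-1/12)*(-92 + 180) - 45495) = 6 - 1/((½)*(-1/12)*88 - 45495) = 6 - 1/(-11/3 - 45495) = 6 - 1/(-136496/3) = 6 - 1*(-3/136496) = 6 + 3/136496 = 818979/136496 ≈ 6.0000)
R/l = (818979/136496)/55004 = (818979/136496)*(1/55004) = 818979/7507825984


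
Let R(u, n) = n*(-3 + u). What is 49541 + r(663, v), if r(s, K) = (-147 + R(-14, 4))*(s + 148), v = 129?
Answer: -124824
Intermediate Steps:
r(s, K) = -31820 - 215*s (r(s, K) = (-147 + 4*(-3 - 14))*(s + 148) = (-147 + 4*(-17))*(148 + s) = (-147 - 68)*(148 + s) = -215*(148 + s) = -31820 - 215*s)
49541 + r(663, v) = 49541 + (-31820 - 215*663) = 49541 + (-31820 - 142545) = 49541 - 174365 = -124824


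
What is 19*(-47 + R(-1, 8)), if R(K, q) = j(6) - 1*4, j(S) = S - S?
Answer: -969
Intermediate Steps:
j(S) = 0
R(K, q) = -4 (R(K, q) = 0 - 1*4 = 0 - 4 = -4)
19*(-47 + R(-1, 8)) = 19*(-47 - 4) = 19*(-51) = -969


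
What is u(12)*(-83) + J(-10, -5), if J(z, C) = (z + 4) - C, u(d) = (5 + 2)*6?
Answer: -3487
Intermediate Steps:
u(d) = 42 (u(d) = 7*6 = 42)
J(z, C) = 4 + z - C (J(z, C) = (4 + z) - C = 4 + z - C)
u(12)*(-83) + J(-10, -5) = 42*(-83) + (4 - 10 - 1*(-5)) = -3486 + (4 - 10 + 5) = -3486 - 1 = -3487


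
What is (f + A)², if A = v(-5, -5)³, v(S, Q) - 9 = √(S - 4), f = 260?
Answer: 63712 + 1047384*I ≈ 63712.0 + 1.0474e+6*I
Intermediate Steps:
v(S, Q) = 9 + √(-4 + S) (v(S, Q) = 9 + √(S - 4) = 9 + √(-4 + S))
A = (9 + 3*I)³ (A = (9 + √(-4 - 5))³ = (9 + √(-9))³ = (9 + 3*I)³ ≈ 486.0 + 702.0*I)
(f + A)² = (260 + (486 + 702*I))² = (746 + 702*I)²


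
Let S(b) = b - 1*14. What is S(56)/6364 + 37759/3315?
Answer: 120218753/10548330 ≈ 11.397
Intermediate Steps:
S(b) = -14 + b (S(b) = b - 14 = -14 + b)
S(56)/6364 + 37759/3315 = (-14 + 56)/6364 + 37759/3315 = 42*(1/6364) + 37759*(1/3315) = 21/3182 + 37759/3315 = 120218753/10548330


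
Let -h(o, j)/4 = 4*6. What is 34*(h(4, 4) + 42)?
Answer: -1836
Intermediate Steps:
h(o, j) = -96 (h(o, j) = -16*6 = -4*24 = -96)
34*(h(4, 4) + 42) = 34*(-96 + 42) = 34*(-54) = -1836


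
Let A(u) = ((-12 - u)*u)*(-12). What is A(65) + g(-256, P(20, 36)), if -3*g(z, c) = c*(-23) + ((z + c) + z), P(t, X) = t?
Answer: 181132/3 ≈ 60377.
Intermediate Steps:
A(u) = -12*u*(-12 - u) (A(u) = (u*(-12 - u))*(-12) = -12*u*(-12 - u))
g(z, c) = -2*z/3 + 22*c/3 (g(z, c) = -(c*(-23) + ((z + c) + z))/3 = -(-23*c + ((c + z) + z))/3 = -(-23*c + (c + 2*z))/3 = -(-22*c + 2*z)/3 = -2*z/3 + 22*c/3)
A(65) + g(-256, P(20, 36)) = 12*65*(12 + 65) + (-⅔*(-256) + (22/3)*20) = 12*65*77 + (512/3 + 440/3) = 60060 + 952/3 = 181132/3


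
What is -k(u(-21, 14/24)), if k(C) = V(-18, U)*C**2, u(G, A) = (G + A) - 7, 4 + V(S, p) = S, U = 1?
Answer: 1190651/72 ≈ 16537.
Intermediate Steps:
V(S, p) = -4 + S
u(G, A) = -7 + A + G (u(G, A) = (A + G) - 7 = -7 + A + G)
k(C) = -22*C**2 (k(C) = (-4 - 18)*C**2 = -22*C**2)
-k(u(-21, 14/24)) = -(-22)*(-7 + 14/24 - 21)**2 = -(-22)*(-7 + 14*(1/24) - 21)**2 = -(-22)*(-7 + 7/12 - 21)**2 = -(-22)*(-329/12)**2 = -(-22)*108241/144 = -1*(-1190651/72) = 1190651/72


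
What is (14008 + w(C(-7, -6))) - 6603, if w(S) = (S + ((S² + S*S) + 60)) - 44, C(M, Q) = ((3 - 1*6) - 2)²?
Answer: 8696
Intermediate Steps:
C(M, Q) = 25 (C(M, Q) = ((3 - 6) - 2)² = (-3 - 2)² = (-5)² = 25)
w(S) = 16 + S + 2*S² (w(S) = (S + ((S² + S²) + 60)) - 44 = (S + (2*S² + 60)) - 44 = (S + (60 + 2*S²)) - 44 = (60 + S + 2*S²) - 44 = 16 + S + 2*S²)
(14008 + w(C(-7, -6))) - 6603 = (14008 + (16 + 25 + 2*25²)) - 6603 = (14008 + (16 + 25 + 2*625)) - 6603 = (14008 + (16 + 25 + 1250)) - 6603 = (14008 + 1291) - 6603 = 15299 - 6603 = 8696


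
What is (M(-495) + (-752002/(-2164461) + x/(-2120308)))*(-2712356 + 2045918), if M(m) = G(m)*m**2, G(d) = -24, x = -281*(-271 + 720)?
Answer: 2997635535318233203553075/764887328998 ≈ 3.9191e+12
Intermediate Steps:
x = -126169 (x = -281*449 = -126169)
M(m) = -24*m**2
(M(-495) + (-752002/(-2164461) + x/(-2120308)))*(-2712356 + 2045918) = (-24*(-495)**2 + (-752002/(-2164461) - 126169/(-2120308)))*(-2712356 + 2045918) = (-24*245025 + (-752002*(-1/2164461) - 126169*(-1/2120308)))*(-666438) = (-5880600 + (752002/2164461 + 126169/2120308))*(-666438) = (-5880600 + 1867563736525/4589323973988)*(-666438) = -26987976693870096275/4589323973988*(-666438) = 2997635535318233203553075/764887328998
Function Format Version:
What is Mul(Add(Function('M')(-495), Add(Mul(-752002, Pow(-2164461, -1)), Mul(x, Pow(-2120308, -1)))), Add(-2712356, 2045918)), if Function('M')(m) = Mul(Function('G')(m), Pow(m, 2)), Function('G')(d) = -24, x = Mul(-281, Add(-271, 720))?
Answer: Rational(2997635535318233203553075, 764887328998) ≈ 3.9191e+12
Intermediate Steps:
x = -126169 (x = Mul(-281, 449) = -126169)
Function('M')(m) = Mul(-24, Pow(m, 2))
Mul(Add(Function('M')(-495), Add(Mul(-752002, Pow(-2164461, -1)), Mul(x, Pow(-2120308, -1)))), Add(-2712356, 2045918)) = Mul(Add(Mul(-24, Pow(-495, 2)), Add(Mul(-752002, Pow(-2164461, -1)), Mul(-126169, Pow(-2120308, -1)))), Add(-2712356, 2045918)) = Mul(Add(Mul(-24, 245025), Add(Mul(-752002, Rational(-1, 2164461)), Mul(-126169, Rational(-1, 2120308)))), -666438) = Mul(Add(-5880600, Add(Rational(752002, 2164461), Rational(126169, 2120308))), -666438) = Mul(Add(-5880600, Rational(1867563736525, 4589323973988)), -666438) = Mul(Rational(-26987976693870096275, 4589323973988), -666438) = Rational(2997635535318233203553075, 764887328998)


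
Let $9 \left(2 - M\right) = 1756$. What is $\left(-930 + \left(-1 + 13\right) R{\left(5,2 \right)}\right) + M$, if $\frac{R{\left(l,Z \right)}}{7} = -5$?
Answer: $- \frac{13888}{9} \approx -1543.1$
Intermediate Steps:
$M = - \frac{1738}{9}$ ($M = 2 - \frac{1756}{9} = - \frac{1738}{9} \approx -193.11$)
$R{\left(l,Z \right)} = -35$ ($R{\left(l,Z \right)} = 7 \left(-5\right) = -35$)
$\left(-930 + \left(-1 + 13\right) R{\left(5,2 \right)}\right) + M = \left(-930 + \left(-1 + 13\right) \left(-35\right)\right) - \frac{1738}{9} = \left(-930 + 12 \left(-35\right)\right) - \frac{1738}{9} = \left(-930 - 420\right) - \frac{1738}{9} = -1350 - \frac{1738}{9} = - \frac{13888}{9}$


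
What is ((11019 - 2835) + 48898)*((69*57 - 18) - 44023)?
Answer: -2289444856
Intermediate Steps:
((11019 - 2835) + 48898)*((69*57 - 18) - 44023) = (8184 + 48898)*((3933 - 18) - 44023) = 57082*(3915 - 44023) = 57082*(-40108) = -2289444856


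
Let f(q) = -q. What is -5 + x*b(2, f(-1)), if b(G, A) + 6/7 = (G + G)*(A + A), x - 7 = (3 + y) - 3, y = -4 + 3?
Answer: 265/7 ≈ 37.857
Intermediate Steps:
y = -1
x = 6 (x = 7 + ((3 - 1) - 3) = 7 + (2 - 3) = 7 - 1 = 6)
b(G, A) = -6/7 + 4*A*G (b(G, A) = -6/7 + (G + G)*(A + A) = -6/7 + (2*G)*(2*A) = -6/7 + 4*A*G)
-5 + x*b(2, f(-1)) = -5 + 6*(-6/7 + 4*(-1*(-1))*2) = -5 + 6*(-6/7 + 4*1*2) = -5 + 6*(-6/7 + 8) = -5 + 6*(50/7) = -5 + 300/7 = 265/7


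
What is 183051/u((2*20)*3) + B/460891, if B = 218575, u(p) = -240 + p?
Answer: -28113443147/18435640 ≈ -1525.0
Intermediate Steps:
183051/u((2*20)*3) + B/460891 = 183051/(-240 + (2*20)*3) + 218575/460891 = 183051/(-240 + 40*3) + 218575*(1/460891) = 183051/(-240 + 120) + 218575/460891 = 183051/(-120) + 218575/460891 = 183051*(-1/120) + 218575/460891 = -61017/40 + 218575/460891 = -28113443147/18435640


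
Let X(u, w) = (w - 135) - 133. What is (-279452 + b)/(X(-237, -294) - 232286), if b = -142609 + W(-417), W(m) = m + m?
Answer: 12815/7056 ≈ 1.8162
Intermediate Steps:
W(m) = 2*m
X(u, w) = -268 + w (X(u, w) = (-135 + w) - 133 = -268 + w)
b = -143443 (b = -142609 + 2*(-417) = -142609 - 834 = -143443)
(-279452 + b)/(X(-237, -294) - 232286) = (-279452 - 143443)/((-268 - 294) - 232286) = -422895/(-562 - 232286) = -422895/(-232848) = -422895*(-1/232848) = 12815/7056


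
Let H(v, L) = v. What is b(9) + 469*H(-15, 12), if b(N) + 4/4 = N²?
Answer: -6955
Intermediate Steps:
b(N) = -1 + N²
b(9) + 469*H(-15, 12) = (-1 + 9²) + 469*(-15) = (-1 + 81) - 7035 = 80 - 7035 = -6955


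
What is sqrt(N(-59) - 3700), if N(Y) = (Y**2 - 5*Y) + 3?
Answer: sqrt(79) ≈ 8.8882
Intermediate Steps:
N(Y) = 3 + Y**2 - 5*Y
sqrt(N(-59) - 3700) = sqrt((3 + (-59)**2 - 5*(-59)) - 3700) = sqrt((3 + 3481 + 295) - 3700) = sqrt(3779 - 3700) = sqrt(79)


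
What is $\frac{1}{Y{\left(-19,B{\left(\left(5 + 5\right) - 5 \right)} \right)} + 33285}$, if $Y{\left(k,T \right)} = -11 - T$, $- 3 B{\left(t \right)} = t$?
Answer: $\frac{3}{99827} \approx 3.0052 \cdot 10^{-5}$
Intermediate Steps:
$B{\left(t \right)} = - \frac{t}{3}$
$\frac{1}{Y{\left(-19,B{\left(\left(5 + 5\right) - 5 \right)} \right)} + 33285} = \frac{1}{\left(-11 - - \frac{\left(5 + 5\right) - 5}{3}\right) + 33285} = \frac{1}{\left(-11 - - \frac{10 - 5}{3}\right) + 33285} = \frac{1}{\left(-11 - \left(- \frac{1}{3}\right) 5\right) + 33285} = \frac{1}{\left(-11 - - \frac{5}{3}\right) + 33285} = \frac{1}{\left(-11 + \frac{5}{3}\right) + 33285} = \frac{1}{- \frac{28}{3} + 33285} = \frac{1}{\frac{99827}{3}} = \frac{3}{99827}$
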